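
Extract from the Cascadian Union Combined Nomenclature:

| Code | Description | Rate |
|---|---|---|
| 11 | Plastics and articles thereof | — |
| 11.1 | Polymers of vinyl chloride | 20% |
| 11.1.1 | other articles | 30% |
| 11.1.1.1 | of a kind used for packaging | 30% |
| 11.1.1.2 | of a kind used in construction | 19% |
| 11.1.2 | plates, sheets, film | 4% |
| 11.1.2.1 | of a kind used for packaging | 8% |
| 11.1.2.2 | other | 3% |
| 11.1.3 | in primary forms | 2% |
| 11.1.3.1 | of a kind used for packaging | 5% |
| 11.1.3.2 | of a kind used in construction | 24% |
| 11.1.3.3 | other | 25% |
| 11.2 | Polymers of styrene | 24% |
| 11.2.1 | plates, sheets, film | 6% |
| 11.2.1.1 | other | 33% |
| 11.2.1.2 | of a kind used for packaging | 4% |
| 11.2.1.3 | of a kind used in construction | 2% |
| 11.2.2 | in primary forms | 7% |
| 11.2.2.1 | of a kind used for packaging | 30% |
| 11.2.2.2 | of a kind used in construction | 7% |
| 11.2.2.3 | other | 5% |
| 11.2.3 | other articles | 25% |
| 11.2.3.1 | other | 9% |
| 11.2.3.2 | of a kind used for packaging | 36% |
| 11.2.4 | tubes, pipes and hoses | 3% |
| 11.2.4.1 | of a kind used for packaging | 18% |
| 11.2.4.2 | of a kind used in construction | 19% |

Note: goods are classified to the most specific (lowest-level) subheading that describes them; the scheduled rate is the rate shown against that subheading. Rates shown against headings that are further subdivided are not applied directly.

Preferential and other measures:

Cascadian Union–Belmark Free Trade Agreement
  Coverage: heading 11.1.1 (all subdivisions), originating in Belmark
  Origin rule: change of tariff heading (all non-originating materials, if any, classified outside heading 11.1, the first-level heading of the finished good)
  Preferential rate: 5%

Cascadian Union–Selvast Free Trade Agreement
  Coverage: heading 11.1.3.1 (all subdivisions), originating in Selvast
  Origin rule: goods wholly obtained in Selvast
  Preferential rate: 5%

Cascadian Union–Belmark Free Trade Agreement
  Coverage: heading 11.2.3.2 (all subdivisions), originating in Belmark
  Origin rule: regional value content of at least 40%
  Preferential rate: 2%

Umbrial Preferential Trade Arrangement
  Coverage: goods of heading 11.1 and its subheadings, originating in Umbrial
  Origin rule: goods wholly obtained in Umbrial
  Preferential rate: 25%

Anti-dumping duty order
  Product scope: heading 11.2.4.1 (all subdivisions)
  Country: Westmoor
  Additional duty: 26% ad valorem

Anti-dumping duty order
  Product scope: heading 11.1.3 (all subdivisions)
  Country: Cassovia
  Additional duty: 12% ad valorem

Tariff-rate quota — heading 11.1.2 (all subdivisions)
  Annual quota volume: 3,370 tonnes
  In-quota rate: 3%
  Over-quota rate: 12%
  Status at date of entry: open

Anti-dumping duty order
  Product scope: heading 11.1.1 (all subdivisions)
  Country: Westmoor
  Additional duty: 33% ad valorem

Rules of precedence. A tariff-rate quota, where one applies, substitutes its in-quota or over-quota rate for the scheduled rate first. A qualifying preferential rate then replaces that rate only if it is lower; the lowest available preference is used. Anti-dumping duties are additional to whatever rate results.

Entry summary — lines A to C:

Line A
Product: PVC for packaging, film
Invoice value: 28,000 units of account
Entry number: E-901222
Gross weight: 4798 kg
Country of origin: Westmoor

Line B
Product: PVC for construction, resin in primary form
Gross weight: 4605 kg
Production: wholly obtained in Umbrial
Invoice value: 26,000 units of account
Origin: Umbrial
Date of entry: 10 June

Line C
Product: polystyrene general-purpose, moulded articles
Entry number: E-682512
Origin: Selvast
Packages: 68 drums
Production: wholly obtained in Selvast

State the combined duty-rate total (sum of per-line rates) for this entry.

36%

Line A: PVC → 11.1; film → 11.1.2; for packaging → 11.1.2.1. Scheduled 8%. quota on 11.1.2 open → in-quota 3%. → 3%.
Line B: PVC → 11.1; resin in primary form → 11.1.3; for construction → 11.1.3.2. Scheduled 24%. Umbrial agreement on 11.1: wholly obtained → 25% available; preference 25% not lower than 24% → no reduction. → 24%.
Line C: polystyrene → 11.2; moulded articles → 11.2.3; general-purpose → 11.2.3.1. Scheduled 9%. Selvast agreement on 11.1.3.1: 11.2.3.1 not covered. → 9%.
Sum: 3% + 24% + 9% = 36%.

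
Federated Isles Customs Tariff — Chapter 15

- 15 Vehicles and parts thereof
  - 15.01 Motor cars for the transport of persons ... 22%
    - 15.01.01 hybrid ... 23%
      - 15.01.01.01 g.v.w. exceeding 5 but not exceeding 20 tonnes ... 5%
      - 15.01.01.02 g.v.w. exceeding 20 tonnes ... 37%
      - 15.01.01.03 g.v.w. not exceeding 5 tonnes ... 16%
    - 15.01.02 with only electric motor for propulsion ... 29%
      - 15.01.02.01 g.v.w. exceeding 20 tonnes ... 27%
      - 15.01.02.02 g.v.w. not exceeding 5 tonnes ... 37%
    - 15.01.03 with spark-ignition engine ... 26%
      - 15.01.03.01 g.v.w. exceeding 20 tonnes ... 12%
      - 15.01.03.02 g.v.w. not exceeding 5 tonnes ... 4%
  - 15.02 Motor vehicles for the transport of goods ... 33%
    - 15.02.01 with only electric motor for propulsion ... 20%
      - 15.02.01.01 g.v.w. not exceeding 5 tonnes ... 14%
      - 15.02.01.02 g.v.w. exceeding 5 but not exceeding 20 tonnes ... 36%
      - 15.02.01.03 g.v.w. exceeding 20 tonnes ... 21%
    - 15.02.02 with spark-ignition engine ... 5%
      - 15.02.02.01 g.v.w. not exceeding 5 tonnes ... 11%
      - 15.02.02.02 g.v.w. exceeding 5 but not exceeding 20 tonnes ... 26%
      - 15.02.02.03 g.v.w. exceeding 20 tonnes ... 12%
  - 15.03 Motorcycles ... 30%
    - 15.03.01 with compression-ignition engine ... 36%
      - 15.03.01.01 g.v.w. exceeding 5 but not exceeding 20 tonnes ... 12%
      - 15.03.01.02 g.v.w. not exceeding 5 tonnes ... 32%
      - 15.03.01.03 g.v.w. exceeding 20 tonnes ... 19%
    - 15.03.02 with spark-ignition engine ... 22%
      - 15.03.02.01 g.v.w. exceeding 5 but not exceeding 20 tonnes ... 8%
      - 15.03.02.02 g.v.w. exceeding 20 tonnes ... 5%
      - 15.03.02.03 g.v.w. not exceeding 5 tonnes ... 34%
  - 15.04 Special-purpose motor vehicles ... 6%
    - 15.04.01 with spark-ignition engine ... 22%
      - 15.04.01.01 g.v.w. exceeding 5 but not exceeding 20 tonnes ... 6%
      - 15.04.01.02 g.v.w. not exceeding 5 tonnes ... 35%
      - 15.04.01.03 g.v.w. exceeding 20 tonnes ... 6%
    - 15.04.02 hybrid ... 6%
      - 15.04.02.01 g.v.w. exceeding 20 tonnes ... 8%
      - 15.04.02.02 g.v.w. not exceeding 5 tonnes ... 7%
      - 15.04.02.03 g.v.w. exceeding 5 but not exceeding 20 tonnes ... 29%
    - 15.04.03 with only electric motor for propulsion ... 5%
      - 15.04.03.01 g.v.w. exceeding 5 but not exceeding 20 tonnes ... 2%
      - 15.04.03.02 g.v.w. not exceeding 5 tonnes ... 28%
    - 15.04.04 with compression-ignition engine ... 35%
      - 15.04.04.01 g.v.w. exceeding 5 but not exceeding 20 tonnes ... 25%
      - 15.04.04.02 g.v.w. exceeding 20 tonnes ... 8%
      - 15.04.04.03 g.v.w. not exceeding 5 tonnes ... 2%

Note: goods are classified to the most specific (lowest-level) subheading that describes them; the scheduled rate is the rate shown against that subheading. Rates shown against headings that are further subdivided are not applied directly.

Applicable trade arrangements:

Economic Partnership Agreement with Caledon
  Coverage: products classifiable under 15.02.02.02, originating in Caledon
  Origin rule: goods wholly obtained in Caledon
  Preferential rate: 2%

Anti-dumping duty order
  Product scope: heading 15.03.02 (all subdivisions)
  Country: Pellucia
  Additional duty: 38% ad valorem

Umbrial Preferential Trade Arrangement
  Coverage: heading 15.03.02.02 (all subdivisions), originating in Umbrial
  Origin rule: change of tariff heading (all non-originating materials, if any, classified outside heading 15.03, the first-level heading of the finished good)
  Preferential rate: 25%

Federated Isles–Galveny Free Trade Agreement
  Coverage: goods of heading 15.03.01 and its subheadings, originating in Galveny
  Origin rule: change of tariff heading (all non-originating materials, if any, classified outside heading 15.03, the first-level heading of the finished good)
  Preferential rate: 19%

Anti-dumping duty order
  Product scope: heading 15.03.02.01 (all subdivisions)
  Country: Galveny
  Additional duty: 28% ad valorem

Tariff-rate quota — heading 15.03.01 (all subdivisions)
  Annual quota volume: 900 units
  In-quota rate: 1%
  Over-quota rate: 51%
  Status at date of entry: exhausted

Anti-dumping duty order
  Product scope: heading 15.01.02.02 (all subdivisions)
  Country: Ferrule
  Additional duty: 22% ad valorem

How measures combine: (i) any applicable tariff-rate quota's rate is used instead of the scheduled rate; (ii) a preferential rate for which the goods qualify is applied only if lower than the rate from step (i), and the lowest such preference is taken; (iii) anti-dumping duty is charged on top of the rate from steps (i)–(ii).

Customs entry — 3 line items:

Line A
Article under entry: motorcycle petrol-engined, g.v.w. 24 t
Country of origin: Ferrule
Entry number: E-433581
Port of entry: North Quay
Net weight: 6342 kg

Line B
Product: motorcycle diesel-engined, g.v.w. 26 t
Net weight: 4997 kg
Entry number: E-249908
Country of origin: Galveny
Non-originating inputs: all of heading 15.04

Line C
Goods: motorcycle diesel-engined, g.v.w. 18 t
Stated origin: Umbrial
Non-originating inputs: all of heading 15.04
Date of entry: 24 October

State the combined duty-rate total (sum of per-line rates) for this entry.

75%

Line A: motorcycle → 15.03; petrol-engined → 15.03.02; g.v.w. 24 t → 15.03.02.02. Scheduled 5%. No special measure applies. → 5%.
Line B: motorcycle → 15.03; diesel-engined → 15.03.01; g.v.w. 26 t → 15.03.01.03. Scheduled 19%. quota on 15.03.01 exhausted → over-quota 51%; Galveny agreement on 15.03.01: CTH met → 19% available; preferential 19%. → 19%.
Line C: motorcycle → 15.03; diesel-engined → 15.03.01; g.v.w. 18 t → 15.03.01.01. Scheduled 12%. quota on 15.03.01 exhausted → over-quota 51%; Umbrial agreement on 15.03.02.02: 15.03.01.01 not covered. → 51%.
Sum: 5% + 19% + 51% = 75%.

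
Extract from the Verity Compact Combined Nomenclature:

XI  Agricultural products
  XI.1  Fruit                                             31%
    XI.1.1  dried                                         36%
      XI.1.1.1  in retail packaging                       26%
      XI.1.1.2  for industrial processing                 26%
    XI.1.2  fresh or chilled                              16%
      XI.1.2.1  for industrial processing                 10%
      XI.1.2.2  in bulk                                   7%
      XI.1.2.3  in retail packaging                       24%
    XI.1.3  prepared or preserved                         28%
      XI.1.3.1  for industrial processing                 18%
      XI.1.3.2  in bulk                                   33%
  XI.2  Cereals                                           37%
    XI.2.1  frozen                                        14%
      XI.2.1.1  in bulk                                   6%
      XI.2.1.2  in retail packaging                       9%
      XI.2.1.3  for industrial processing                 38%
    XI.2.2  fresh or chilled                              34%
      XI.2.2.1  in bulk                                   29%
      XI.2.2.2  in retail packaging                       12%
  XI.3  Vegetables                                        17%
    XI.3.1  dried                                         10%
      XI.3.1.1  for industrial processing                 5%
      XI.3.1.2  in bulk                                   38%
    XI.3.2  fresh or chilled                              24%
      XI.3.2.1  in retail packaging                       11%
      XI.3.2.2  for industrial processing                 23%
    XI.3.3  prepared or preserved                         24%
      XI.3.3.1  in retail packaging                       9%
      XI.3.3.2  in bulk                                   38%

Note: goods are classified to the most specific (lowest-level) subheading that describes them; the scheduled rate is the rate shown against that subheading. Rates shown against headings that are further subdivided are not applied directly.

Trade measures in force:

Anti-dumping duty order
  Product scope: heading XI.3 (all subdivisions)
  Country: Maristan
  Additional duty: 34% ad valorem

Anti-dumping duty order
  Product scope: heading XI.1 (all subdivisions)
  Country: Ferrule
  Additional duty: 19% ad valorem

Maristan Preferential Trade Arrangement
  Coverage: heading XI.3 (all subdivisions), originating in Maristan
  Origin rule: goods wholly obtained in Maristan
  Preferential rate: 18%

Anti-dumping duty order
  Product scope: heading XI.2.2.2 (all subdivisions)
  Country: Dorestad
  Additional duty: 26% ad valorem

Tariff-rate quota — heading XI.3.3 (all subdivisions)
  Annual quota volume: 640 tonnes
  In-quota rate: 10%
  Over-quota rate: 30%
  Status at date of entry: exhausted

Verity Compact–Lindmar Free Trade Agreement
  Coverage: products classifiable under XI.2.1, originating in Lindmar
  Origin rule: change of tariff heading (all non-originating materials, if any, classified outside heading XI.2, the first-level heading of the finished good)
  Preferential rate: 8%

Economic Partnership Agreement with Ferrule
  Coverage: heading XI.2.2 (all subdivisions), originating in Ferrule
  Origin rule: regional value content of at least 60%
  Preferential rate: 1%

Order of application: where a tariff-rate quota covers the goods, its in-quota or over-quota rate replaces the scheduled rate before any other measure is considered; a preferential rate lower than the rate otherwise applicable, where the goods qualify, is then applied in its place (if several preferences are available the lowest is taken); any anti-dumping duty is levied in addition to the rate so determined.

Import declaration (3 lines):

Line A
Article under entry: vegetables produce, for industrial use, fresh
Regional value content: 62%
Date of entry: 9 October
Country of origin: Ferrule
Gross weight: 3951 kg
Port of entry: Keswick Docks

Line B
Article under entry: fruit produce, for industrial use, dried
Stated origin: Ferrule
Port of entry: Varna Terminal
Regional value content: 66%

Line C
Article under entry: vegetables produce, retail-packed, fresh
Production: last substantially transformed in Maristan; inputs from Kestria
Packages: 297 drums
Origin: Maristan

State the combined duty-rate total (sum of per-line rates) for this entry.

113%

Line A: vegetables → XI.3; fresh → XI.3.2; for industrial use → XI.3.2.2. Scheduled 23%. Ferrule agreement on XI.2.2: XI.3.2.2 not covered. → 23%.
Line B: fruit → XI.1; dried → XI.1.1; for industrial use → XI.1.1.2. Scheduled 26%. Ferrule agreement on XI.2.2: XI.1.1.2 not covered; anti-dumping (Ferrule, XI.1): +19%; total 26% + 19% = 45%. → 45%.
Line C: vegetables → XI.3; fresh → XI.3.2; retail-packed → XI.3.2.1. Scheduled 11%. Maristan agreement on XI.3: not wholly obtained; anti-dumping (Maristan, XI.3): +34%; total 11% + 34% = 45%. → 45%.
Sum: 23% + 45% + 45% = 113%.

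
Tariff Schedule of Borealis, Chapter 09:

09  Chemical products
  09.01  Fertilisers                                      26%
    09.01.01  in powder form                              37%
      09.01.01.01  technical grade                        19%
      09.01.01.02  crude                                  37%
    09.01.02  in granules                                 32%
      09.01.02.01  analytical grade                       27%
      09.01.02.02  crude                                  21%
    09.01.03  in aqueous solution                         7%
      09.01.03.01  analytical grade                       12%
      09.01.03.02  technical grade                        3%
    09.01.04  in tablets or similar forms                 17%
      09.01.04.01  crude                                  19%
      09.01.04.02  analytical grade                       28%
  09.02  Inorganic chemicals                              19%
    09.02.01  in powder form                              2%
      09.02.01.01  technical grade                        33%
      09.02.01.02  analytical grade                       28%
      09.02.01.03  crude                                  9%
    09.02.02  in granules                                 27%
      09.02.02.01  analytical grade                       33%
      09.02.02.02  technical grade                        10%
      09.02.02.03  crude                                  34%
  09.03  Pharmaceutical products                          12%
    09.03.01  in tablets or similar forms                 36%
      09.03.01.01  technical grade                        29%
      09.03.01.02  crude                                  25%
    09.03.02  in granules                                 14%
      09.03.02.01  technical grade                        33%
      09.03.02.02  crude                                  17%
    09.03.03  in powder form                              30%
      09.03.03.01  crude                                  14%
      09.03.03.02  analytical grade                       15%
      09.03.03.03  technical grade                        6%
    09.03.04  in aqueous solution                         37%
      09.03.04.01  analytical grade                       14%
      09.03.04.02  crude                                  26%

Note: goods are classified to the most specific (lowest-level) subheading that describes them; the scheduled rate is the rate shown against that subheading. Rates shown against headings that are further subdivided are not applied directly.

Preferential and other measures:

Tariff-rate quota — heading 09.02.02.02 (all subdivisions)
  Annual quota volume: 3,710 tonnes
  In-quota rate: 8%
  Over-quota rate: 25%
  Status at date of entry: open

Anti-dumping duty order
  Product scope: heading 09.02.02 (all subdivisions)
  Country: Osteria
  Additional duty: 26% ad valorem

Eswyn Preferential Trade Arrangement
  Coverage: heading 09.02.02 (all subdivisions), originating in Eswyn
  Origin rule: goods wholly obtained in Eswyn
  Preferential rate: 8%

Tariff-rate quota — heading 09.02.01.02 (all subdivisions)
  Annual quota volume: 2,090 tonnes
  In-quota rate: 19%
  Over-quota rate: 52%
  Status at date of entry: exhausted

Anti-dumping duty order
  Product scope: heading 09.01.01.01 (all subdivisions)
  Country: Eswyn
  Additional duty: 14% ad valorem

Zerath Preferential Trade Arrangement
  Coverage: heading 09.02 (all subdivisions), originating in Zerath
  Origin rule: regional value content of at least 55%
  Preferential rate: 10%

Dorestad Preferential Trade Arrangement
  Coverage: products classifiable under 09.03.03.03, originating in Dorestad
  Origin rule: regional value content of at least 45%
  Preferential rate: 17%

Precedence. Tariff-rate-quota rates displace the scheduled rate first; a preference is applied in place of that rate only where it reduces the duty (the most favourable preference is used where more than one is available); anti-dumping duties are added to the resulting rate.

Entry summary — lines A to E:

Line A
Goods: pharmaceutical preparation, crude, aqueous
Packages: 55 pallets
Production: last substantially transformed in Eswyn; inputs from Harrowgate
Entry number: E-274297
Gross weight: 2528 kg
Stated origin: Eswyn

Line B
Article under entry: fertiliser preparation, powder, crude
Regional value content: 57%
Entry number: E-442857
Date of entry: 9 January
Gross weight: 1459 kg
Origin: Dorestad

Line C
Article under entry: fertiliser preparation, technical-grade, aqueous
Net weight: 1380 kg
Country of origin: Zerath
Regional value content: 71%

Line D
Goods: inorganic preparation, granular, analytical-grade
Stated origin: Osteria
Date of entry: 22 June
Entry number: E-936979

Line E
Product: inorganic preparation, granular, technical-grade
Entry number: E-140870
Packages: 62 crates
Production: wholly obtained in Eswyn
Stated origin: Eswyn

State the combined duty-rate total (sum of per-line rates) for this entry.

133%

Line A: pharmaceutical → 09.03; aqueous → 09.03.04; crude → 09.03.04.02. Scheduled 26%. Eswyn agreement on 09.02.02: 09.03.04.02 not covered. → 26%.
Line B: fertiliser → 09.01; powder → 09.01.01; crude → 09.01.01.02. Scheduled 37%. Dorestad agreement on 09.03.03.03: 09.01.01.02 not covered. → 37%.
Line C: fertiliser → 09.01; aqueous → 09.01.03; technical-grade → 09.01.03.02. Scheduled 3%. Zerath agreement on 09.02: 09.01.03.02 not covered. → 3%.
Line D: inorganic → 09.02; granular → 09.02.02; analytical-grade → 09.02.02.01. Scheduled 33%. anti-dumping (Osteria, 09.02.02): +26%; total 33% + 26% = 59%. → 59%.
Line E: inorganic → 09.02; granular → 09.02.02; technical-grade → 09.02.02.02. Scheduled 10%. quota on 09.02.02.02 open → in-quota 8%; Eswyn agreement on 09.02.02: wholly obtained → 8% available; preference 8% not lower than 8% → no reduction. → 8%.
Sum: 26% + 37% + 3% + 59% + 8% = 133%.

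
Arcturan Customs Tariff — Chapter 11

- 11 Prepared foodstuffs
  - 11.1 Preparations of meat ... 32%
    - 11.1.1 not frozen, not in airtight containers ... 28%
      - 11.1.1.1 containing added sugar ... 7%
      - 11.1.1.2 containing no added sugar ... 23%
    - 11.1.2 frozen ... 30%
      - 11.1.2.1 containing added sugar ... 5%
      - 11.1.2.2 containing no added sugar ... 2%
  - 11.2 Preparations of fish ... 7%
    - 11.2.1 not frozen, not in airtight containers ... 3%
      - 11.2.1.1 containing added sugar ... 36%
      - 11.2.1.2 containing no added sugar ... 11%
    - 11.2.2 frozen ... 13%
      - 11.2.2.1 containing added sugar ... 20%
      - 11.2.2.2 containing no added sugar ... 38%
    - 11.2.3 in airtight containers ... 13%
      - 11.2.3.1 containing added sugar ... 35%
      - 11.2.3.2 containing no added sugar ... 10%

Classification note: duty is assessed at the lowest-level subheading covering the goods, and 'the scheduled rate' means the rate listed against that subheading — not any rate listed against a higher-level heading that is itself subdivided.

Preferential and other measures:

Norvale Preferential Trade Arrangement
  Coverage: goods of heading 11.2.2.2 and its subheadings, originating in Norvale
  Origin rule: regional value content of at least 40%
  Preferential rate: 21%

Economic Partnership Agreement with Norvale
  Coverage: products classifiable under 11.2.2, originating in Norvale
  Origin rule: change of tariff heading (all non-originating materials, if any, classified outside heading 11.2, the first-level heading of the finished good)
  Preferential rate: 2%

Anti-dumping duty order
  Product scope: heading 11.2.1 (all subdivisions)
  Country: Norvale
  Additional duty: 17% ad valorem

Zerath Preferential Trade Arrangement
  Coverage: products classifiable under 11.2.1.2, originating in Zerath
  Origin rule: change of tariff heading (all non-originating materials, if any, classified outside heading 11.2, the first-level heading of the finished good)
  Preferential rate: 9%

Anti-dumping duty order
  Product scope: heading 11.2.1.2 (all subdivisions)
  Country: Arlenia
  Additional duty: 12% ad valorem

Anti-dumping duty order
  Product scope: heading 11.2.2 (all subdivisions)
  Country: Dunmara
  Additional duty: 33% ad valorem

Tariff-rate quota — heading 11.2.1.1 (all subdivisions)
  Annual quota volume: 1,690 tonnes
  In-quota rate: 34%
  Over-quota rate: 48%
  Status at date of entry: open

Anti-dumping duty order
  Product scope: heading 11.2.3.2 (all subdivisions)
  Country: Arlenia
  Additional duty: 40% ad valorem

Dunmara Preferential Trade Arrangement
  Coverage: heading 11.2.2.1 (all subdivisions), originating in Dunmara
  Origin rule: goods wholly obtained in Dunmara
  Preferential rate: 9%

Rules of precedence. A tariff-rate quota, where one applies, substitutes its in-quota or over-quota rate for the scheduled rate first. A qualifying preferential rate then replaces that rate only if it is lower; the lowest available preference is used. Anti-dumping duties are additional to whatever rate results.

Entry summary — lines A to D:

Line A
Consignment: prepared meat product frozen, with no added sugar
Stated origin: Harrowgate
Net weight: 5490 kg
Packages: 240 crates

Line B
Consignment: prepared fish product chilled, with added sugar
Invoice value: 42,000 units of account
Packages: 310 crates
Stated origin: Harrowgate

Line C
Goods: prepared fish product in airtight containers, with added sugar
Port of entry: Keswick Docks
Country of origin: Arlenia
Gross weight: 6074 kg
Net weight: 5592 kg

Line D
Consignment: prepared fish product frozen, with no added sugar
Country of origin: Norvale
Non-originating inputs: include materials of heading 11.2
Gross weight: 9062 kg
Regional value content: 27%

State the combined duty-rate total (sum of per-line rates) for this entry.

Line A: prepared meat product → 11.1; frozen → 11.1.2; with no added sugar → 11.1.2.2. Scheduled 2%. No special measure applies. → 2%.
Line B: prepared fish product → 11.2; chilled → 11.2.1; with added sugar → 11.2.1.1. Scheduled 36%. quota on 11.2.1.1 open → in-quota 34%. → 34%.
Line C: prepared fish product → 11.2; in airtight containers → 11.2.3; with added sugar → 11.2.3.1. Scheduled 35%. No special measure applies. → 35%.
Line D: prepared fish product → 11.2; frozen → 11.2.2; with no added sugar → 11.2.2.2. Scheduled 38%. Norvale agreement on 11.2.2.2: RVC < 40%; Norvale agreement on 11.2.2: CTH not met. → 38%.
Sum: 2% + 34% + 35% + 38% = 109%.

109%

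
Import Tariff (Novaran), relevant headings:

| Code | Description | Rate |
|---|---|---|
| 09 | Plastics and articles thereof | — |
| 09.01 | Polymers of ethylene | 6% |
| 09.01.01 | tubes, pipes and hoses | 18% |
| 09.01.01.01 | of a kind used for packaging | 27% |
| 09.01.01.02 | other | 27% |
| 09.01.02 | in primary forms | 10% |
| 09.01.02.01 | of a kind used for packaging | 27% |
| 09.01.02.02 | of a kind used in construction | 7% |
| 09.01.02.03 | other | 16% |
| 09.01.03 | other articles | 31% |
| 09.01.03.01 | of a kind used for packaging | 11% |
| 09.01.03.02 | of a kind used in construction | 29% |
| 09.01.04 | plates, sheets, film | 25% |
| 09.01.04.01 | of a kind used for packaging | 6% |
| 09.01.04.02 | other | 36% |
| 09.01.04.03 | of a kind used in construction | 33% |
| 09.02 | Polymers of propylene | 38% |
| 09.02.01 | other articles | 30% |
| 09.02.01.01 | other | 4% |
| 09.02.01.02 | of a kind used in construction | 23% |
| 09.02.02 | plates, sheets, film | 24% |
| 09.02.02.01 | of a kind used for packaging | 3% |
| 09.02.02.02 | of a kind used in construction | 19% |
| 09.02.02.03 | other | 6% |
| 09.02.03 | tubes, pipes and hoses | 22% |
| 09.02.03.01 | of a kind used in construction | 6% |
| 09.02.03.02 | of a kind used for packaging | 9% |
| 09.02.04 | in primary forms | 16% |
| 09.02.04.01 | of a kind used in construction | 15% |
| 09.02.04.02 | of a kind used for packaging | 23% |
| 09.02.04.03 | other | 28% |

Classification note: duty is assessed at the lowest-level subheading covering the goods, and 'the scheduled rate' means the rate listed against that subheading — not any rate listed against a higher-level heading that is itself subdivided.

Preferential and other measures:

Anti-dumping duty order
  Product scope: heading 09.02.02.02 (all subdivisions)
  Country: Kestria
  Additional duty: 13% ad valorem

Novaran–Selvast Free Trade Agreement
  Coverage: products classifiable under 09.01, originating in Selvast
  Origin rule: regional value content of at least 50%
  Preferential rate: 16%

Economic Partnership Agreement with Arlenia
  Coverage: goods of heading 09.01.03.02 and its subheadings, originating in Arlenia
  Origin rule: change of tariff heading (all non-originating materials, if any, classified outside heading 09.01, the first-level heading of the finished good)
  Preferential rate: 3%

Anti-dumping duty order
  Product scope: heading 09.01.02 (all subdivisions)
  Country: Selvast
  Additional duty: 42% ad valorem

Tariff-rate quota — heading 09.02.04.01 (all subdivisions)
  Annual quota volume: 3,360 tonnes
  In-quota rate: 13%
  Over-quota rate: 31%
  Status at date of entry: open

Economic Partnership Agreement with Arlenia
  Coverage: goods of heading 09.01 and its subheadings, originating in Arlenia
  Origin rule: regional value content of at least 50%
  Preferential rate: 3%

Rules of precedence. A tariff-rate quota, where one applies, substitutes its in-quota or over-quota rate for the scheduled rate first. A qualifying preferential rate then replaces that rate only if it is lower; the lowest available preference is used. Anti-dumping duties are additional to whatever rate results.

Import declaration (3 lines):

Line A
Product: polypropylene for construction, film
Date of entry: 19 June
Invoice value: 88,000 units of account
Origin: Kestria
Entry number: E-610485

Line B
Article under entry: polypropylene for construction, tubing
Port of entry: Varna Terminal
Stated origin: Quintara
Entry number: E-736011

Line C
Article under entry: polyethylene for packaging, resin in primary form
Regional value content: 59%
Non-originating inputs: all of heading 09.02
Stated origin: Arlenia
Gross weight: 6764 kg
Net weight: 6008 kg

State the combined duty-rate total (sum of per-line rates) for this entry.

Line A: polypropylene → 09.02; film → 09.02.02; for construction → 09.02.02.02. Scheduled 19%. anti-dumping (Kestria, 09.02.02.02): +13%; total 19% + 13% = 32%. → 32%.
Line B: polypropylene → 09.02; tubing → 09.02.03; for construction → 09.02.03.01. Scheduled 6%. No special measure applies. → 6%.
Line C: polyethylene → 09.01; resin in primary form → 09.01.02; for packaging → 09.01.02.01. Scheduled 27%. Arlenia agreement on 09.01.03.02: 09.01.02.01 not covered; Arlenia agreement on 09.01: RVC ≥ 50% → 3% available; preferential 3%. → 3%.
Sum: 32% + 6% + 3% = 41%.

41%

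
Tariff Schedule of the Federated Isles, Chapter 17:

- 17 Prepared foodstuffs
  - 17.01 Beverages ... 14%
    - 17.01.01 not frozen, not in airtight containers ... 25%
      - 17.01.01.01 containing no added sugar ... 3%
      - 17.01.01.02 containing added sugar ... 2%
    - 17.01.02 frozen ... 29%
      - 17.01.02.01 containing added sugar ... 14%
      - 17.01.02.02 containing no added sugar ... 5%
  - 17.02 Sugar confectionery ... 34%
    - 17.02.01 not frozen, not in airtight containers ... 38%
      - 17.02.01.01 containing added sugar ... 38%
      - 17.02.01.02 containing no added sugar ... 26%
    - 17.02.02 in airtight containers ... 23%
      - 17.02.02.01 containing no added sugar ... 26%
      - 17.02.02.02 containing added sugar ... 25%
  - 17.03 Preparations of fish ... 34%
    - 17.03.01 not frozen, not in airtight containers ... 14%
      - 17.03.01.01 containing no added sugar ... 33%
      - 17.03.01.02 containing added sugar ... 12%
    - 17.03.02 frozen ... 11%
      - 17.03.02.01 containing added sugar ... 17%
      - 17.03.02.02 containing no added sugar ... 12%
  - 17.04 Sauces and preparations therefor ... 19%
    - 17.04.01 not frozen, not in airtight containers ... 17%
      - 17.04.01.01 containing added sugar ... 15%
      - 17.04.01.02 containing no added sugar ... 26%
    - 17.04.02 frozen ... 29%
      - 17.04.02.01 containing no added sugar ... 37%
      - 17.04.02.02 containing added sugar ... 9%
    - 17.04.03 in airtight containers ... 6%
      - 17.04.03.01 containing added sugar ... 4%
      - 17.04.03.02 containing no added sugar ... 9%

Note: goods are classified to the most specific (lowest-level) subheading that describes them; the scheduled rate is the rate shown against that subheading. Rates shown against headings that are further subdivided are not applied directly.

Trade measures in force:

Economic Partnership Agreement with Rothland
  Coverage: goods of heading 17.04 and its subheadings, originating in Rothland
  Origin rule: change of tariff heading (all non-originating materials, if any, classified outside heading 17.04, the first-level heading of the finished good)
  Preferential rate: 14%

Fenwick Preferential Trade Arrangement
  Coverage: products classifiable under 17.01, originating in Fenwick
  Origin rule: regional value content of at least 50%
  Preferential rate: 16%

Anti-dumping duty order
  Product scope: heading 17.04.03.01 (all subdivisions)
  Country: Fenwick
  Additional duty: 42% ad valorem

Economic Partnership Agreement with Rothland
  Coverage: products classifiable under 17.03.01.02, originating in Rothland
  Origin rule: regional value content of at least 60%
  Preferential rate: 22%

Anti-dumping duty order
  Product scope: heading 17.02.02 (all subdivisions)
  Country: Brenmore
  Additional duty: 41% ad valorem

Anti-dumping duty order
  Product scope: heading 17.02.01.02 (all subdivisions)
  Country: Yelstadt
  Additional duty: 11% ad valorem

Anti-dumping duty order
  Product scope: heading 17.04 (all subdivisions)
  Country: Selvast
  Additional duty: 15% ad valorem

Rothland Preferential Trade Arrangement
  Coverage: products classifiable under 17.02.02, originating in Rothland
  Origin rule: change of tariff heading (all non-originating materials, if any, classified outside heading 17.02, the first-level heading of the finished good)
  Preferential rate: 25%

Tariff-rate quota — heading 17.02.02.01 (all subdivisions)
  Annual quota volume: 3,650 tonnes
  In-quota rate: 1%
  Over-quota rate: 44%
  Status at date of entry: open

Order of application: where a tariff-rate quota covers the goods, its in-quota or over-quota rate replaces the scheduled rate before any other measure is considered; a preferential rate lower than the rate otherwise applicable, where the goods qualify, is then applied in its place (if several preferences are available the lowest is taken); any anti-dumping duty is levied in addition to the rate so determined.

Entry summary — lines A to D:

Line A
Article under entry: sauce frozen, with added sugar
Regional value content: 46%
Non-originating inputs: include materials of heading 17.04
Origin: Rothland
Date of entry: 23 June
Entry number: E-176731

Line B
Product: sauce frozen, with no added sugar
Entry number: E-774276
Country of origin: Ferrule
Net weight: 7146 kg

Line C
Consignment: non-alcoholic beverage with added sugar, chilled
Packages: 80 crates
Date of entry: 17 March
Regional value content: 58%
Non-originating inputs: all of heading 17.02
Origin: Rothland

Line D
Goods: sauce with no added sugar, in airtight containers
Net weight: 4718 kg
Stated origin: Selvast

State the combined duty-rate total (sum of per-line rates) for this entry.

Line A: sauce → 17.04; frozen → 17.04.02; with added sugar → 17.04.02.02. Scheduled 9%. Rothland agreement on 17.04: CTH not met; Rothland agreement on 17.03.01.02: 17.04.02.02 not covered; Rothland agreement on 17.02.02: 17.04.02.02 not covered. → 9%.
Line B: sauce → 17.04; frozen → 17.04.02; with no added sugar → 17.04.02.01. Scheduled 37%. No special measure applies. → 37%.
Line C: non-alcoholic beverage → 17.01; chilled → 17.01.01; with added sugar → 17.01.01.02. Scheduled 2%. Rothland agreement on 17.04: 17.01.01.02 not covered; Rothland agreement on 17.03.01.02: 17.01.01.02 not covered; Rothland agreement on 17.02.02: 17.01.01.02 not covered. → 2%.
Line D: sauce → 17.04; in airtight containers → 17.04.03; with no added sugar → 17.04.03.02. Scheduled 9%. anti-dumping (Selvast, 17.04): +15%; total 9% + 15% = 24%. → 24%.
Sum: 9% + 37% + 2% + 24% = 72%.

72%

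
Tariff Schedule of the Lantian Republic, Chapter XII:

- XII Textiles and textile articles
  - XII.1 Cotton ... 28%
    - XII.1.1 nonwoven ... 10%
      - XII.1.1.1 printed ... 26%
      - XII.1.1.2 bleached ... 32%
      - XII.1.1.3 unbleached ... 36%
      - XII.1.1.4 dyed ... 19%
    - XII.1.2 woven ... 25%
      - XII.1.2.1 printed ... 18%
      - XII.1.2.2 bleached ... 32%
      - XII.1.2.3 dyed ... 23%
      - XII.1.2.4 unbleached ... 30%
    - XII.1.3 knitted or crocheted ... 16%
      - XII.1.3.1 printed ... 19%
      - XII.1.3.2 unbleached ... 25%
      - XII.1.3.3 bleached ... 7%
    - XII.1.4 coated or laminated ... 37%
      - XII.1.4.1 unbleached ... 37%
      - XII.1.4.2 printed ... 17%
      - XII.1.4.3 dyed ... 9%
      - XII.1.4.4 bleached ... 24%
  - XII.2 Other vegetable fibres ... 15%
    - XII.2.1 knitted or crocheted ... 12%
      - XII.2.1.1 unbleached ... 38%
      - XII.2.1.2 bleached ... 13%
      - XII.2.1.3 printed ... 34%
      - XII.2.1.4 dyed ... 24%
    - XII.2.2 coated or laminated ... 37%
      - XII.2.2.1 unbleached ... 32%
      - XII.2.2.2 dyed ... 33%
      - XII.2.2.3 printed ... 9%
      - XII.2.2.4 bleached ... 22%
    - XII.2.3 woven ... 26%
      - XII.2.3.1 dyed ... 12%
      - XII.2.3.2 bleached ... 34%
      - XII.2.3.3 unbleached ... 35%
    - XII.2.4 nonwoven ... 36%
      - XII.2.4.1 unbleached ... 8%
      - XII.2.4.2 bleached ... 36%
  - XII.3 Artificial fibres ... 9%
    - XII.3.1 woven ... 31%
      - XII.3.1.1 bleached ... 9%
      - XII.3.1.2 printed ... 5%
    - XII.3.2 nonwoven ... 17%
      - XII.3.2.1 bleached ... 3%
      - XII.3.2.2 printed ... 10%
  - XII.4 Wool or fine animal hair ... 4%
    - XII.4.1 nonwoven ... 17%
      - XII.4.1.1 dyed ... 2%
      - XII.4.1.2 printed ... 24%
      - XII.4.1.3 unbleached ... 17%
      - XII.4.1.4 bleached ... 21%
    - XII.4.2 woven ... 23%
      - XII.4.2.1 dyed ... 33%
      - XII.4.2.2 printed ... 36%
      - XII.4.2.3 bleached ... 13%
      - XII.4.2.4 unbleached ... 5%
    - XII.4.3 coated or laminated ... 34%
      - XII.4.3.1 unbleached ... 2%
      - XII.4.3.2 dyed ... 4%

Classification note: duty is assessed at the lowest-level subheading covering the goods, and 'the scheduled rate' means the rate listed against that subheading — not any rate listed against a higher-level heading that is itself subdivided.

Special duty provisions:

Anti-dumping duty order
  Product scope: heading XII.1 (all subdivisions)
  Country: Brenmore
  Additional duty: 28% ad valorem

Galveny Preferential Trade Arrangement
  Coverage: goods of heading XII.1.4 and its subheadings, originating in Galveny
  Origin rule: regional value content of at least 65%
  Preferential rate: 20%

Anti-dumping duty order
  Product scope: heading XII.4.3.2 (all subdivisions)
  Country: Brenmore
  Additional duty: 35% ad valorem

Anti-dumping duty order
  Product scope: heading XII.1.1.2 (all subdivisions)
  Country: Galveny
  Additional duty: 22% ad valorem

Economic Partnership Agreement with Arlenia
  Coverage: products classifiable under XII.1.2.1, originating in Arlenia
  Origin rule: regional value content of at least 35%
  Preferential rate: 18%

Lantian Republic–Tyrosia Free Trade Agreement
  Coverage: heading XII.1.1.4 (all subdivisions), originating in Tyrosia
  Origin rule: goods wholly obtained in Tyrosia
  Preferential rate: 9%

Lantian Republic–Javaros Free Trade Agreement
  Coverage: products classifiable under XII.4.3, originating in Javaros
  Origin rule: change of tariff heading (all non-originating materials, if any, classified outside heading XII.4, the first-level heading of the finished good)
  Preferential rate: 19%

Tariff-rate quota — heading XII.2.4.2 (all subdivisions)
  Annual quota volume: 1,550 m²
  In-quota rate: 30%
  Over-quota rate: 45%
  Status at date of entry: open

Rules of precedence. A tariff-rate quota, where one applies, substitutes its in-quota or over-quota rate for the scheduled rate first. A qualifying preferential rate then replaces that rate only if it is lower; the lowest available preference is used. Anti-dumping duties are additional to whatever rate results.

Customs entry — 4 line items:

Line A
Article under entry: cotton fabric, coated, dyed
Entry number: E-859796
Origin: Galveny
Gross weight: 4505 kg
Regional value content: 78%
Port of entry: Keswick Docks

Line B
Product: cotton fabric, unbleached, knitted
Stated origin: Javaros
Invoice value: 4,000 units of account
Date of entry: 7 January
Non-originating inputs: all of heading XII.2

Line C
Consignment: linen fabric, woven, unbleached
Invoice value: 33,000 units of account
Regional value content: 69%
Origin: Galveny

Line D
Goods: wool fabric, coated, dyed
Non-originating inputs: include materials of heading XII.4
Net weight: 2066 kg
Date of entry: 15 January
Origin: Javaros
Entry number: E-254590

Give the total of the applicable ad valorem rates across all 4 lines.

Line A: cotton → XII.1; coated → XII.1.4; dyed → XII.1.4.3. Scheduled 9%. Galveny agreement on XII.1.4: RVC ≥ 65% → 20% available; preference 20% not lower than 9% → no reduction. → 9%.
Line B: cotton → XII.1; knitted → XII.1.3; unbleached → XII.1.3.2. Scheduled 25%. Javaros agreement on XII.4.3: XII.1.3.2 not covered. → 25%.
Line C: linen → XII.2; woven → XII.2.3; unbleached → XII.2.3.3. Scheduled 35%. Galveny agreement on XII.1.4: XII.2.3.3 not covered. → 35%.
Line D: wool → XII.4; coated → XII.4.3; dyed → XII.4.3.2. Scheduled 4%. Javaros agreement on XII.4.3: CTH not met. → 4%.
Sum: 9% + 25% + 35% + 4% = 73%.

73%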